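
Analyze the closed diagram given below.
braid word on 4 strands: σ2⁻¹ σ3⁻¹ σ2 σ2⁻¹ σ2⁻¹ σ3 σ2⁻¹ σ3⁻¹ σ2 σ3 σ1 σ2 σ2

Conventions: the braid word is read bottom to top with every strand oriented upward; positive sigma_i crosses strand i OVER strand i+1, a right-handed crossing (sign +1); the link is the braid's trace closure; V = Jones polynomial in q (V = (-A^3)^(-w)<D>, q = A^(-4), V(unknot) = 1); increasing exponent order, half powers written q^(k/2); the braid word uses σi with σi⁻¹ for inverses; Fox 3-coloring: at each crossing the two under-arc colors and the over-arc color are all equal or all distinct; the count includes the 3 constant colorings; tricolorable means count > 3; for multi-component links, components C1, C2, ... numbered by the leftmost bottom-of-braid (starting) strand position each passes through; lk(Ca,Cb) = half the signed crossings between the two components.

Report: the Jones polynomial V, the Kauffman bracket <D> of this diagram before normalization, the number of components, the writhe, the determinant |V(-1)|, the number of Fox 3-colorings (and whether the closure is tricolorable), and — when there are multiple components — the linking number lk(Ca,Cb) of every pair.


V = 1
<D> = -A^3 (w = +1)
1 component over 13 crossings, w = +1
3 Fox colorings among 3^13, |V(-1)| = 1: not tricolorable
why: det 1 = |V(-1)|; not divisible by 3, so not tricolorable


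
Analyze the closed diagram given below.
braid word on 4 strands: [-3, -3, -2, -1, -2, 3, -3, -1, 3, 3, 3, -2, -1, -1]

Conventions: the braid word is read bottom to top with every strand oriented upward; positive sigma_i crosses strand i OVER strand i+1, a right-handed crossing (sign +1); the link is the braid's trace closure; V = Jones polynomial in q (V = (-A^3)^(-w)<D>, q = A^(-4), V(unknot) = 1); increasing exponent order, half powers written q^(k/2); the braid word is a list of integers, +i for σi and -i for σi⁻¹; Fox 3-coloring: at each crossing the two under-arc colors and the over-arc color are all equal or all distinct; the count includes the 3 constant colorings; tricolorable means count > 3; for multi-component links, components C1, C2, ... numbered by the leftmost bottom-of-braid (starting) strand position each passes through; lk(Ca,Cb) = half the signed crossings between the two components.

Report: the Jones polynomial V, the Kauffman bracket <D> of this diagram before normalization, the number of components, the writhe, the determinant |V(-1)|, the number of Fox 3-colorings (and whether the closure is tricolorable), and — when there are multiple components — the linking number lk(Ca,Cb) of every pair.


Jones polynomial: V(q) = q^(-17/2) - 2q^(-15/2) + 3q^(-13/2) - 5q^(-11/2) + 4q^(-9/2) - 5q^(-7/2) + 3q^(-5/2) - 2q^(-3/2) + q^(-1/2)
<D> = A^-16 - 2A^-12 + 3A^-8 - 5A^-4 + 4 - 5A^4 + 3A^8 - 2A^12 + A^16; writhe -6
components 2, writhe -6 (14 crossings)
linking number lk(C1,C2) = -3
3-colorings: 3 of 3^14, det 26 — not tricolorable
note: summing lk over 1 pair gives -3


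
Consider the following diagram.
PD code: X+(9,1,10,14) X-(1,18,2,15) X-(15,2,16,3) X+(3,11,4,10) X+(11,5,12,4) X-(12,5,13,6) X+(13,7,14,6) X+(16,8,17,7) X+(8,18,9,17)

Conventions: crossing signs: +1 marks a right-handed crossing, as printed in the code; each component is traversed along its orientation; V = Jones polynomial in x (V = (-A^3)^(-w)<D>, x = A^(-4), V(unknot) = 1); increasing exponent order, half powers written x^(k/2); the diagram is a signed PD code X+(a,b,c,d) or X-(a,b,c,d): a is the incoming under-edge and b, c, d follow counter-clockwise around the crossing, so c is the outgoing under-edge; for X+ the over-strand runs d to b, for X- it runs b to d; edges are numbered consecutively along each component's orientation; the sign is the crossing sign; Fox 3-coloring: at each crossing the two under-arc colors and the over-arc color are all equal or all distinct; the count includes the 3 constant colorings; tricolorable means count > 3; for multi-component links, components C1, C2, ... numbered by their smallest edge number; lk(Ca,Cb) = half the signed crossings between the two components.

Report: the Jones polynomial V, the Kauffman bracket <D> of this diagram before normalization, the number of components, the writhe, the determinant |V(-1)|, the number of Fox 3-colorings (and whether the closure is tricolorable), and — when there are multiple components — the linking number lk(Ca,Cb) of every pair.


V(x) = -2x^(1/2) + x^(3/2) - 2x^(5/2) + x^(7/2) - x^(9/2) + x^(11/2)
bracket: -A^-13 + A^-9 - A^-5 + 2A^-1 - A^3 + 2A^7, w = +3
2 components, writhe +3, over 9 crossings
lk(C1,C2) = 0
det 8, colorings 3 of 3^9 — not tricolorable
observation: the 1 component pair carries total linking 0


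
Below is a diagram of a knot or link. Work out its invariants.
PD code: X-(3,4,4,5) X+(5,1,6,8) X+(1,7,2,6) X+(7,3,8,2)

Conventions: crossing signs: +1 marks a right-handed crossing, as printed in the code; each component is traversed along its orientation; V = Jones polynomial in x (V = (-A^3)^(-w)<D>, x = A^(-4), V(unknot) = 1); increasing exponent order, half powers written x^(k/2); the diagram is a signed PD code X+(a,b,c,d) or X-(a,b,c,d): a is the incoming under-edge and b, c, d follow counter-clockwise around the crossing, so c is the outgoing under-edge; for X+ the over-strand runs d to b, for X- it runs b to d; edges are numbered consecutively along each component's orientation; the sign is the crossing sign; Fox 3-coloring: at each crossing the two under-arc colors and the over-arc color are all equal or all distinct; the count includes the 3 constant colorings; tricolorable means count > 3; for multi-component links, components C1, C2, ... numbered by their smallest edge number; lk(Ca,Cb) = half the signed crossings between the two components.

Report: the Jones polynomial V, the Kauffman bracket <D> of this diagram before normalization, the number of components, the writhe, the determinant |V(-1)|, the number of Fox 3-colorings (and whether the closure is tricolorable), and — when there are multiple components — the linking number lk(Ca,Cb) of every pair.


V = x + x^3 - x^4
<D> = -A^-10 + A^-6 + A^2 (w = +2)
1 component over 4 crossings, w = +2
9 Fox colorings among 3^4, |V(-1)| = 3: tricolorable
why: w = +2 shifts under R1 moves; the (-A^3)^(-2) factor cancels that in V


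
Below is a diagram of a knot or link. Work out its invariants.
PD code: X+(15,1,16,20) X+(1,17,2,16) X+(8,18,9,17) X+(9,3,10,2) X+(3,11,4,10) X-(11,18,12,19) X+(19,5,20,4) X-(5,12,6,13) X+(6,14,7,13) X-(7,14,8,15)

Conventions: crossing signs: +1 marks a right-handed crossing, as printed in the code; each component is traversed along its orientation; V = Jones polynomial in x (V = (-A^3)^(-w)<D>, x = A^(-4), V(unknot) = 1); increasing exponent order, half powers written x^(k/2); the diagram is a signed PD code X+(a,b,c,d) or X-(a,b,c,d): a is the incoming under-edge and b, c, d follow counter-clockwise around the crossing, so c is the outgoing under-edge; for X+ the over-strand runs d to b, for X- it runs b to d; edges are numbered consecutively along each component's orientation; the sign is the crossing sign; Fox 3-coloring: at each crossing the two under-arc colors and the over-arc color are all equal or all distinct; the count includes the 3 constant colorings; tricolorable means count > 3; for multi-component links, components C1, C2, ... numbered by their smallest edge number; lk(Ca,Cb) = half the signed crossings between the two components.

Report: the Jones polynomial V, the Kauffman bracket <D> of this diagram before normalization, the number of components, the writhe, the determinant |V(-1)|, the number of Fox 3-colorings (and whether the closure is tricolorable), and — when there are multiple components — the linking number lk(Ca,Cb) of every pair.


Jones polynomial: V(x) = x - x^2 + 2x^3 - x^4 + x^5 - x^6
<D> = -A^-12 + A^-8 - A^-4 + 2 - A^4 + A^8; writhe +4
components 1, writhe +4 (10 crossings)
3-colorings: 3 of 3^10, det 7 — not tricolorable
note: V spans 5 powers of x: at least 5 crossings in any diagram


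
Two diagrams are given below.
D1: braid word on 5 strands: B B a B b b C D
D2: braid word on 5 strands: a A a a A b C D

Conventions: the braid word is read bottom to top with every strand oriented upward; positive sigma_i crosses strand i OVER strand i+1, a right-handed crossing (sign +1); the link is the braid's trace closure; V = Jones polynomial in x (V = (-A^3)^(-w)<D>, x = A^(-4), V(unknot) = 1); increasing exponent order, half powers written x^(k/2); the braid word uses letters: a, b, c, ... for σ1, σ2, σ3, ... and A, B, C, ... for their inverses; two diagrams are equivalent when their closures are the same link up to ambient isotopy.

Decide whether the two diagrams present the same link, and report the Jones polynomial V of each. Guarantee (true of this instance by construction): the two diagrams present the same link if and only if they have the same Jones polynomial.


equivalent: yes
D1 (bracket A^-6; 8 crossings at w = -2): V = 1
V(D2) = 1  (w 0, c 8, <D> = 1)
key observation: from 8 to 8 crossings by R-moves: one link, two diagrams


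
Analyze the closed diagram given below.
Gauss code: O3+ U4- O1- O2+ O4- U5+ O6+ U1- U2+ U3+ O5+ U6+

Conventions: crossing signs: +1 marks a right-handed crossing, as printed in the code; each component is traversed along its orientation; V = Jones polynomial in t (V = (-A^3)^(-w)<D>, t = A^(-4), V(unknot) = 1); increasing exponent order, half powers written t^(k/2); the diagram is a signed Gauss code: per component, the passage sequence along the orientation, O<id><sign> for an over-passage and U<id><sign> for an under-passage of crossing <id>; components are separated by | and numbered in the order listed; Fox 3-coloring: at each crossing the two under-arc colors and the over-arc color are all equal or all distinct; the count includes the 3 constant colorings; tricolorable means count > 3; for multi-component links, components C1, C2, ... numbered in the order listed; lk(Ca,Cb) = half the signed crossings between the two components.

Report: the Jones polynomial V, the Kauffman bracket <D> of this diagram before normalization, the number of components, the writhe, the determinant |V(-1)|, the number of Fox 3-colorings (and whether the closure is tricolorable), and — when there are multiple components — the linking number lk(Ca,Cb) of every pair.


V(t) = t + t^3 - t^4
bracket: -A^-10 + A^-6 + A^2, w = +2
1 component, writhe +2, over 6 crossings
det 3, colorings 9 of 3^6 — tricolorable
observation: w = +2 shifts under R1 moves; the (-A^3)^(-2) factor cancels that in V


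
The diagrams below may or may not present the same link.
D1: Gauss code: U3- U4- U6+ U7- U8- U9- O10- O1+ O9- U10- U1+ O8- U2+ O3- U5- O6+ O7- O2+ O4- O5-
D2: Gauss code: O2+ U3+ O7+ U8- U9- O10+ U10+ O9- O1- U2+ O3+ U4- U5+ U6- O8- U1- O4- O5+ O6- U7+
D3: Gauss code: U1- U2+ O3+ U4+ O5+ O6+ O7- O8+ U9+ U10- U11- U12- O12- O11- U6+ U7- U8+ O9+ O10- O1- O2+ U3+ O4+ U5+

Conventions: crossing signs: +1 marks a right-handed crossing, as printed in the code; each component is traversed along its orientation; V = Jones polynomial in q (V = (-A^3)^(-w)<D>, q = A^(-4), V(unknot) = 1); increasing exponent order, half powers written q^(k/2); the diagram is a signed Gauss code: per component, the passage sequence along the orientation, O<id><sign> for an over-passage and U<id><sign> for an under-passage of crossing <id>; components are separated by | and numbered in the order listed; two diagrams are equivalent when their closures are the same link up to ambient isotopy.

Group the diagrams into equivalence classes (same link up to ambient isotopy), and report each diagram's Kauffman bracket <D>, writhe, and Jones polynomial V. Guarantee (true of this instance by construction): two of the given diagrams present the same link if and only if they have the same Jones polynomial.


classes: {D1} | {D2} | {D3}
V(D1) = 1  [10 crossings, <D> = A^-12, w = -4]
V(D2) = -q^-3 + 2q^-2 - 2q^-1 + 3 - 2q + 2q^2 - q^3  [10 crossings, <D> = -A^-12 + 2A^-8 - 2A^-4 + 3 - 2A^4 + 2A^8 - A^12, w = 0]
V(D3) = q + q^3 - q^4  [12 crossings, <D> = -A^-10 + A^-6 + A^2, w = +2]
note: V(q) takes 3 values over 3 diagrams, fixing the grouping


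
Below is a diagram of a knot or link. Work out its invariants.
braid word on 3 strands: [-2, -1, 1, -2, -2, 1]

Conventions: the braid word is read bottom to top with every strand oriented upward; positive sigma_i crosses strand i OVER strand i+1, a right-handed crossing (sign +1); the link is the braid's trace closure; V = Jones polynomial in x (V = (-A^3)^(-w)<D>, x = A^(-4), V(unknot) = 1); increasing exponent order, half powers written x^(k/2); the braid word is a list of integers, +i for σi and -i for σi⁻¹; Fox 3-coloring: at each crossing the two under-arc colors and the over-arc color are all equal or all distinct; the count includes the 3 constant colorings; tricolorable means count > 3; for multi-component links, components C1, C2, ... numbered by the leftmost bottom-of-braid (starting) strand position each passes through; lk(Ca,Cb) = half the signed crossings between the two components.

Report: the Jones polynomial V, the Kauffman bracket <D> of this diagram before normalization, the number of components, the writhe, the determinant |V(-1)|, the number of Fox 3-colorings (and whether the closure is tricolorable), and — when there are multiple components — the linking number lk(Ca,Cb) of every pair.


V = -x^-4 + x^-3 + x^-1
<D> = A^-2 + A^6 - A^10 (w = -2)
1 component over 6 crossings, w = -2
9 Fox colorings among 3^6, |V(-1)| = 3: tricolorable
why: w = -2 (over 6 crossings) is diagram-only; (-A^3)^(2) removes it from V


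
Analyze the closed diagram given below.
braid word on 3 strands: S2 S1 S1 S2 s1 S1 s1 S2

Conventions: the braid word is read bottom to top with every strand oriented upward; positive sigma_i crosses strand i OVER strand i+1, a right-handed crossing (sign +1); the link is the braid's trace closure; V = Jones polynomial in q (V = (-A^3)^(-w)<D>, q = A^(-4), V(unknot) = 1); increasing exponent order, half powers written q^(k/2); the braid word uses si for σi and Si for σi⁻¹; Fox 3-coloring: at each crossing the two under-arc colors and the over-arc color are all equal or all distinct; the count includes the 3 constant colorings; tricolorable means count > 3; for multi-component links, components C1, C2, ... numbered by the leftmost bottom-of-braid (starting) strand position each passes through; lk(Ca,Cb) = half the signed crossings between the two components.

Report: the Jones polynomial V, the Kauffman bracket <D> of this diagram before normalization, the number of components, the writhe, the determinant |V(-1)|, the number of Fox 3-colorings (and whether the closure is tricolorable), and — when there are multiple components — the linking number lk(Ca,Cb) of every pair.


Jones polynomial: V(q) = -q^-6 + q^-5 - q^-4 + 2q^-3 - q^-2 + q^-1
<D> = A^-8 - A^-4 + 2 - A^4 + A^8 - A^12; writhe -4
components 1, writhe -4 (8 crossings)
3-colorings: 3 of 3^8, det 7 — not tricolorable
note: inverse pairs cancel, leaving σ2⁻¹ σ1⁻¹ σ1⁻¹ σ2⁻¹ σ1 σ2⁻¹


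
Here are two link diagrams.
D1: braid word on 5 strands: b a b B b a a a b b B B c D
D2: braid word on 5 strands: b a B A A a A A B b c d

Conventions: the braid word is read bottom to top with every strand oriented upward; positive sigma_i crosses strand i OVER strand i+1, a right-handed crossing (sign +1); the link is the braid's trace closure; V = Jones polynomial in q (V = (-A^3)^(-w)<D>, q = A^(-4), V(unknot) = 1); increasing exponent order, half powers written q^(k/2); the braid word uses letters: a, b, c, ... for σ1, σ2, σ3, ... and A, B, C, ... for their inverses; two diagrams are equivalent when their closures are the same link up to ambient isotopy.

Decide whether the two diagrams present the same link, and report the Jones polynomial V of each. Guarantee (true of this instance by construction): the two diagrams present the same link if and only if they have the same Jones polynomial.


same link: no
V(D1) = q^2 + q^4 - q^5 + q^6 - q^7  [14 crossings, <D> = -A^-10 + A^-6 - A^-2 + A^2 + A^10, w = +6]
V(D2) = -q^-4 + q^-3 + q^-1  [12 crossings, <D> = A^4 + A^12 - A^16, w = 0]
insight: 2 values of V(q) split the 2 diagrams


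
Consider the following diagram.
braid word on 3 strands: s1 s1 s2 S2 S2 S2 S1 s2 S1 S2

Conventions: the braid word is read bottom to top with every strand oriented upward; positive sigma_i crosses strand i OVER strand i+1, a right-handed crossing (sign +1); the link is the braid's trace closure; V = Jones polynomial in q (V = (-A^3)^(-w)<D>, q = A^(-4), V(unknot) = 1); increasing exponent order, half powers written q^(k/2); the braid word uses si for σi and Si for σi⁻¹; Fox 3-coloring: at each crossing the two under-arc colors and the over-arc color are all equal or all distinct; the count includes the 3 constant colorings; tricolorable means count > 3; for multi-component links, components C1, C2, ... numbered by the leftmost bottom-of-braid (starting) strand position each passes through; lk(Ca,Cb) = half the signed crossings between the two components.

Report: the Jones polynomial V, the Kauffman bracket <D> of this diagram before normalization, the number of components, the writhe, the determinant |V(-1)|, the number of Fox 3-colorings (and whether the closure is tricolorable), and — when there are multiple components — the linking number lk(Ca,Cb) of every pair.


V = -q^-5 + q^-4 - q^-3 + 2q^-2 - q^-1 + 2 - q
<D> = -A^-10 + 2A^-6 - A^-2 + 2A^2 - A^6 + A^10 - A^14 (w = -2)
1 component over 10 crossings, w = -2
9 Fox colorings among 3^10, |V(-1)| = 9: tricolorable
why: the span of V is 6, forcing >= 6 crossings in any diagram


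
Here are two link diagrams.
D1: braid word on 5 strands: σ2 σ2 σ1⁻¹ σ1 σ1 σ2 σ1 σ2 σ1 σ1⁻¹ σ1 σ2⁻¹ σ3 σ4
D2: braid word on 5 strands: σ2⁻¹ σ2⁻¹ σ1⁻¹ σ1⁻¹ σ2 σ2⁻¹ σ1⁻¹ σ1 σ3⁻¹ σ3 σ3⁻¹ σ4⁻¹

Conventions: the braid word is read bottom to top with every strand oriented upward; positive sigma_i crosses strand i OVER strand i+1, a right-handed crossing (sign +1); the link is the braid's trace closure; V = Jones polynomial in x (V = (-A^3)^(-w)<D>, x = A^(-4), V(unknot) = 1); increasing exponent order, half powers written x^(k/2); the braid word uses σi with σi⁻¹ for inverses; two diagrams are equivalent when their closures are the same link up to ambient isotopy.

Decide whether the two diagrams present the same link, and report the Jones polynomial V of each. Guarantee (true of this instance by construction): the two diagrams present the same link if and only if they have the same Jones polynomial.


same link: no
V(D1) = x^2 + x^4 + 2x^6  [14 crossings, <D> = 2 + A^8 + A^16, w = +8]
V(D2) = x^-5 + 2x^-3 + x^-1  [12 crossings, <D> = A^-14 + 2A^-6 + A^2, w = -6]
insight: comparing 2 Jones polynomials yields 2 groups


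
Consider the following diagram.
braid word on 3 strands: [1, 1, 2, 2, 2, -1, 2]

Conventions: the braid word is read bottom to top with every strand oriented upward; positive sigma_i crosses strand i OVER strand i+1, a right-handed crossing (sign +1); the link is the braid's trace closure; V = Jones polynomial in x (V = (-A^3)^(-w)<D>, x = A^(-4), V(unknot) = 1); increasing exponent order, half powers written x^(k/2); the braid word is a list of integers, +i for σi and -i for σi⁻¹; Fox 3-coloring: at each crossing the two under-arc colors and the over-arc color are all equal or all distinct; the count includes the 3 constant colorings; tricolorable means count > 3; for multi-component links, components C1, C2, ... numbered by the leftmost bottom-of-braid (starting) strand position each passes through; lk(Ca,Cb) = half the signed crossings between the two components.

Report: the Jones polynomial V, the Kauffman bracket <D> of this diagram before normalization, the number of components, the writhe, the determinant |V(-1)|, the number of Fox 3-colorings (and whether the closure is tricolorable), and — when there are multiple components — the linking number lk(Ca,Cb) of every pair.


V(x) = -x^(3/2) + x^(5/2) - 2x^(7/2) + 2x^(9/2) - 2x^(11/2) + x^(13/2) - x^(15/2)
bracket: A^-15 - A^-11 + 2A^-7 - 2A^-3 + 2A - A^5 + A^9, w = +5
2 components, writhe +5, over 7 crossings
lk(C1,C2) = +3
det 10, colorings 3 of 3^7 — not tricolorable
observation: span 6 respects span(V) <= c + mu - 1 = 8 for this 2-component diagram


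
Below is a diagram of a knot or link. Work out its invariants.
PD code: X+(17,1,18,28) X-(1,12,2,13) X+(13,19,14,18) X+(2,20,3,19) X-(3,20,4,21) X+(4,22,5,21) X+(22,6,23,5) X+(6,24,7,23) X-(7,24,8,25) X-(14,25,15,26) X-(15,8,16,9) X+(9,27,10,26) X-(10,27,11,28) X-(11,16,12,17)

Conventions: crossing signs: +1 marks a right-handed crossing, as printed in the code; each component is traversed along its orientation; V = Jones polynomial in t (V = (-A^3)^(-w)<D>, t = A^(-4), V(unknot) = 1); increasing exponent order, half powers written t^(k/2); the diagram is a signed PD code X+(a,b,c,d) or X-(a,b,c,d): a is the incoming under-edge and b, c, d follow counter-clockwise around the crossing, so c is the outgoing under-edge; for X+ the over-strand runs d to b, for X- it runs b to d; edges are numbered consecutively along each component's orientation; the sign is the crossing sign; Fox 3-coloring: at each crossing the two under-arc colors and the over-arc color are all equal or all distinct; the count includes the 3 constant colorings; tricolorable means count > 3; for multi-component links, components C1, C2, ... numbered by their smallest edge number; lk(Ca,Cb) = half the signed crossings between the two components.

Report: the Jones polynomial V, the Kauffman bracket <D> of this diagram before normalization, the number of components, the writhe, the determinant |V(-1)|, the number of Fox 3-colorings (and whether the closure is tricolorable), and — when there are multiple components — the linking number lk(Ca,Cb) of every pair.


V(t) = -t^-3 + 2t^-2 - 2t^-1 + 3 - 2t + 2t^2 - t^3
bracket: -A^-12 + 2A^-8 - 2A^-4 + 3 - 2A^4 + 2A^8 - A^12, w = 0
1 component, writhe 0, over 14 crossings
det 13, colorings 3 of 3^14 — not tricolorable
observation: w = 0 shifts under R1 moves; the (-A^3)^(0) factor cancels that in V


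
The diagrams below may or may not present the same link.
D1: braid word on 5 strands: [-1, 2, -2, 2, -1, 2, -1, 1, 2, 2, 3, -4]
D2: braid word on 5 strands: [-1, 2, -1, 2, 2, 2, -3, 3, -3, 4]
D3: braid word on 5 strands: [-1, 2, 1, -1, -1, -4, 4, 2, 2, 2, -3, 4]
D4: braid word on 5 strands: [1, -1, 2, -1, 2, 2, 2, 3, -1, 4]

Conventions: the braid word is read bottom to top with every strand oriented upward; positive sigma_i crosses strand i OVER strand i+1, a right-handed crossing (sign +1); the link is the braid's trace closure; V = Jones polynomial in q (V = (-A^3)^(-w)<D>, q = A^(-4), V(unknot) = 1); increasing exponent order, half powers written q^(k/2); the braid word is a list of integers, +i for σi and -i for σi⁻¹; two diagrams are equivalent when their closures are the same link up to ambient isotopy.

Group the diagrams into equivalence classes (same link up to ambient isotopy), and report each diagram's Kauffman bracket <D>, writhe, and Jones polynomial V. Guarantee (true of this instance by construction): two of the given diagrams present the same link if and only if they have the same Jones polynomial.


grouping into links: {D1, D2, D3, D4}
V(D1) = q^-1 - 1 + 2q - 2q^2 + 2q^3 - 2q^4 + q^5  (w +2, c 12, <D> = A^-14 - 2A^-10 + 2A^-6 - 2A^-2 + 2A^2 - A^6 + A^10)
V(D2) = q^-1 - 1 + 2q - 2q^2 + 2q^3 - 2q^4 + q^5  [10 crossings, <D> = A^-14 - 2A^-10 + 2A^-6 - 2A^-2 + 2A^2 - A^6 + A^10, w = +2]
V(D3) = q^-1 - 1 + 2q - 2q^2 + 2q^3 - 2q^4 + q^5  (w +2, c 12, <D> = A^-14 - 2A^-10 + 2A^-6 - 2A^-2 + 2A^2 - A^6 + A^10)
D4 (bracket A^-8 - 2A^-4 + 2 - 2A^4 + 2A^8 - A^12 + A^16; 10 crossings at w = +4): V = q^-1 - 1 + 2q - 2q^2 + 2q^3 - 2q^4 + q^5
key observation: all 4 diagrams share one V(q), hence one class


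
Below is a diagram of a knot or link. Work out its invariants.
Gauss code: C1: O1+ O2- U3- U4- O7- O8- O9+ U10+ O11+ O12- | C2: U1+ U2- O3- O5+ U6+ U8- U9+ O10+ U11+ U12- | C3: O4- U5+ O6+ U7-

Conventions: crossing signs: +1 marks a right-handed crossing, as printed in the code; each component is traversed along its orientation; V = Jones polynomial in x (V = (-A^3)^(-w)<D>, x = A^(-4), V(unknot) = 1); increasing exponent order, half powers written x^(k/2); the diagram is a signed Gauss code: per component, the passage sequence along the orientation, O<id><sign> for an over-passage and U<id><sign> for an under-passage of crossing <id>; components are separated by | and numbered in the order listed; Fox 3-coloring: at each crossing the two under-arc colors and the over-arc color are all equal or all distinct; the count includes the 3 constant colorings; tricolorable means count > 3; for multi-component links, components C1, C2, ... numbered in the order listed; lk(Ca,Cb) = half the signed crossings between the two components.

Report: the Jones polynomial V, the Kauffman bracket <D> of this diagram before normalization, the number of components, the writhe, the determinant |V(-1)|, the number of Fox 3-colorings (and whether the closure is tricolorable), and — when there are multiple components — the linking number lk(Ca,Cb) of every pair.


Jones polynomial: V(x) = x^-2 + 2 + x^2
<D> = A^-8 + 2 + A^8; writhe 0
components 3, writhe 0 (12 crossings)
linking number lk(C1,C2) = 0
lk(C1,C3): -1
lk(C2,C3) = +1
3-colorings: 3 of 3^12, det 4 — not tricolorable
note: summing lk over 3 pairs gives 0


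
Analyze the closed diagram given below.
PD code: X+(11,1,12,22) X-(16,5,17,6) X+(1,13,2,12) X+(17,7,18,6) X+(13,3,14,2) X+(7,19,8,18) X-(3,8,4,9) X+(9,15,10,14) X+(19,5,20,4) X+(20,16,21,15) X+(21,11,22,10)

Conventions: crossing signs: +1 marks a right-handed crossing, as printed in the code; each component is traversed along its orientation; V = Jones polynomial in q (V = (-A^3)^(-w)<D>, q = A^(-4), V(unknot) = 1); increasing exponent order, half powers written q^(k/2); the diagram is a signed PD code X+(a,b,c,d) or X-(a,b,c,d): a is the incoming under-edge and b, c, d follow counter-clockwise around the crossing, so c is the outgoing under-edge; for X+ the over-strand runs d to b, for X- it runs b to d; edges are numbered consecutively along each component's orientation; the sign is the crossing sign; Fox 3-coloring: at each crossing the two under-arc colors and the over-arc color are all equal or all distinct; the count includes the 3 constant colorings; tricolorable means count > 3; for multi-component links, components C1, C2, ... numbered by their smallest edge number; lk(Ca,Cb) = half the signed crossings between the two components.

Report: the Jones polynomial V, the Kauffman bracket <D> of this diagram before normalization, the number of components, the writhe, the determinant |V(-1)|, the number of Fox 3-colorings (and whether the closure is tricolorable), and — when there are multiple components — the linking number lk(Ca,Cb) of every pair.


Jones polynomial: V(q) = q^2 - q^3 + 2q^4 - 2q^5 + 3q^6 - 2q^7 + q^8 - q^9
<D> = A^-15 - A^-11 + 2A^-7 - 3A^-3 + 2A - 2A^5 + A^9 - A^13; writhe +7
components 1, writhe +7 (11 crossings)
3-colorings: 3 of 3^11, det 13 — not tricolorable
note: w = +7 shifts under R1 moves; the (-A^3)^(-7) factor cancels that in V


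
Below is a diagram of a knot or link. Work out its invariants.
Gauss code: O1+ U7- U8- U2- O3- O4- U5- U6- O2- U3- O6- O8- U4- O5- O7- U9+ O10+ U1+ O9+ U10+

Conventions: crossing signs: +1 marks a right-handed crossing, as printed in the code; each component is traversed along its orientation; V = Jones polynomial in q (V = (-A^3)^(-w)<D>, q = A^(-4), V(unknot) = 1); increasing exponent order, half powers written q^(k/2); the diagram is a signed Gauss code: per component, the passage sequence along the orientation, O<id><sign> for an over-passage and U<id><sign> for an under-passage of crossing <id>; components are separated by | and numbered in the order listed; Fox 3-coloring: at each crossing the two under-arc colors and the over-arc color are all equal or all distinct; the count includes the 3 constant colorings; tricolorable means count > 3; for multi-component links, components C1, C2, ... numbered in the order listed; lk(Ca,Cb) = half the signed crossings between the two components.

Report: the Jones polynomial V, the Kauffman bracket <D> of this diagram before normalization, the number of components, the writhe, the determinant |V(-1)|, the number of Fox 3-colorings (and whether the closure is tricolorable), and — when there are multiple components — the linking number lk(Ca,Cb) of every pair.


Jones polynomial: V(q) = -q^-6 + q^-5 - 2q^-4 + 3q^-3 - 2q^-2 + 3q^-1 - 1 + q - q^2
<D> = -A^-20 + A^-16 - A^-12 + 3A^-8 - 2A^-4 + 3 - 2A^4 + A^8 - A^12; writhe -4
components 1, writhe -4 (10 crossings)
3-colorings: 9 of 3^10, det 15 — tricolorable
note: w = -4 shifts under R1 moves; the (-A^3)^(4) factor cancels that in V


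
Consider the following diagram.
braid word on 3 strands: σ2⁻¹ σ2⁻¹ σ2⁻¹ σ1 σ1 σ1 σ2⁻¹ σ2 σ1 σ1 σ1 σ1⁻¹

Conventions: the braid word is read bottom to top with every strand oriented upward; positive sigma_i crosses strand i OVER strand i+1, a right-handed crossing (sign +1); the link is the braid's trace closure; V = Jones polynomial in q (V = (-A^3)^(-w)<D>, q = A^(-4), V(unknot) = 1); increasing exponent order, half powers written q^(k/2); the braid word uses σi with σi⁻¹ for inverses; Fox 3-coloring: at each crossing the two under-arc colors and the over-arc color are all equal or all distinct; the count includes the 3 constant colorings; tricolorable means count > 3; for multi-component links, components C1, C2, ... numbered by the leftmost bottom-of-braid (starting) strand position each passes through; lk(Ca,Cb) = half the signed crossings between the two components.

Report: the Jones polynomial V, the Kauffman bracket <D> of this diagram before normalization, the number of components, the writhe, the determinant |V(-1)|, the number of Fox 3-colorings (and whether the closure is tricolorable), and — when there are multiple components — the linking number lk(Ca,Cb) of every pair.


Jones polynomial: V(q) = -q^-2 + q^-1 - 1 + 3q - 2q^2 + 3q^3 - 2q^4 + q^5 - q^6
<D> = -A^-18 + A^-14 - 2A^-10 + 3A^-6 - 2A^-2 + 3A^2 - A^6 + A^10 - A^14; writhe +2
components 1, writhe +2 (12 crossings)
3-colorings: 9 of 3^12, det 15 — tricolorable
note: the span of V is 8, forcing >= 8 crossings in any diagram


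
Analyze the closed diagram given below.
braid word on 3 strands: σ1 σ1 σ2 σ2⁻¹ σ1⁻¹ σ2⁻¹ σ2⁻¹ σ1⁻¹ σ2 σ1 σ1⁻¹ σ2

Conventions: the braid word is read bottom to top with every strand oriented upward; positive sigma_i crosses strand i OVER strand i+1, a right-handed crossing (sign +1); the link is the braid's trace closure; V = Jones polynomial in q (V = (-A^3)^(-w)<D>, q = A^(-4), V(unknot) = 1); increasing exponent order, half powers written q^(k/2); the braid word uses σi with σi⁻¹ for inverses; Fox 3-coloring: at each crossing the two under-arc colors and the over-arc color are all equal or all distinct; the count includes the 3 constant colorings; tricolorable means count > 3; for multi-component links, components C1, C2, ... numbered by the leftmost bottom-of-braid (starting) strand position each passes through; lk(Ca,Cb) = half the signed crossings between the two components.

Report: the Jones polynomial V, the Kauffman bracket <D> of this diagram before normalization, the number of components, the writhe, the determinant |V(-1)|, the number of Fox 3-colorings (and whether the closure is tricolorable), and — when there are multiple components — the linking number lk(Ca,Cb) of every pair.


Jones polynomial: V(q) = q^-2 + 2 + q^2
<D> = A^-8 + 2 + A^8; writhe 0
components 3, writhe 0 (12 crossings)
linking number lk(C1,C2) = 0
lk(C1,C3): -1
lk(C2,C3) = +1
3-colorings: 3 of 3^12, det 4 — not tricolorable
note: summing lk over 3 pairs gives 0


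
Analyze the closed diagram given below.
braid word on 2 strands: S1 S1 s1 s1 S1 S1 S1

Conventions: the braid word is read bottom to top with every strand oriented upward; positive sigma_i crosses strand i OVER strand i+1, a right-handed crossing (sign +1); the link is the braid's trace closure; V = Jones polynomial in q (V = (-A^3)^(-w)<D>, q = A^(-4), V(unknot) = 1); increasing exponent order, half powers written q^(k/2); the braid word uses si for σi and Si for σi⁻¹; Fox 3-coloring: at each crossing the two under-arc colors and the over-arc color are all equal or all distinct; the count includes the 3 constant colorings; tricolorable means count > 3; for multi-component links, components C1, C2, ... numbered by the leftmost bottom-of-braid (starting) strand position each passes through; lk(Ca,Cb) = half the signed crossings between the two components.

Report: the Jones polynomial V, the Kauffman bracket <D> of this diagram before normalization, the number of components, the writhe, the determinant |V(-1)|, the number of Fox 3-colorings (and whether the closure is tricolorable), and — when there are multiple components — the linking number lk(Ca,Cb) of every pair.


Jones polynomial: V(q) = -q^-4 + q^-3 + q^-1
<D> = -A^-5 - A^3 + A^7; writhe -3
components 1, writhe -3 (7 crossings)
3-colorings: 9 of 3^7, det 3 — tricolorable
note: |V(-1)| = 3: so tricolorable, since 3 divides 3


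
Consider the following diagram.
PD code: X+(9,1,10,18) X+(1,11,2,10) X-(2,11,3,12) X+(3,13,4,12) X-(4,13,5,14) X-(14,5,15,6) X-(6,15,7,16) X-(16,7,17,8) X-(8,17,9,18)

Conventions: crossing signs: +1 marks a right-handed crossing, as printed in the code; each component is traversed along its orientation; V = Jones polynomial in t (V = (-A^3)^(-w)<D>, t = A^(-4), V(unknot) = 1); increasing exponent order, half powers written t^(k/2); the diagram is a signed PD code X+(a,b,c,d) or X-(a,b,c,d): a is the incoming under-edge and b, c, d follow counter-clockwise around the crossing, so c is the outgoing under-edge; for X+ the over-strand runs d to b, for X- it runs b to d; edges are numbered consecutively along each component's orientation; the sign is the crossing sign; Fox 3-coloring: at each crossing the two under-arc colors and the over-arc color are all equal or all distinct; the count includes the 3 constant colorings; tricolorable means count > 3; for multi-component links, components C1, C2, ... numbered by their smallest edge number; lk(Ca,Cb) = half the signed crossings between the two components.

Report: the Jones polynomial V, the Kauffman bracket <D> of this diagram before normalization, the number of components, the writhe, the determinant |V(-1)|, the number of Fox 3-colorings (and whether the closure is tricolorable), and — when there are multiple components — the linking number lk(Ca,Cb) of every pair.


Jones polynomial: V(t) = -t^-4 + t^-3 + t^-1
<D> = -A^-5 - A^3 + A^7; writhe -3
components 1, writhe -3 (9 crossings)
3-colorings: 9 of 3^9, det 3 — tricolorable
note: |V(-1)| = 3: so tricolorable, since 3 divides 3


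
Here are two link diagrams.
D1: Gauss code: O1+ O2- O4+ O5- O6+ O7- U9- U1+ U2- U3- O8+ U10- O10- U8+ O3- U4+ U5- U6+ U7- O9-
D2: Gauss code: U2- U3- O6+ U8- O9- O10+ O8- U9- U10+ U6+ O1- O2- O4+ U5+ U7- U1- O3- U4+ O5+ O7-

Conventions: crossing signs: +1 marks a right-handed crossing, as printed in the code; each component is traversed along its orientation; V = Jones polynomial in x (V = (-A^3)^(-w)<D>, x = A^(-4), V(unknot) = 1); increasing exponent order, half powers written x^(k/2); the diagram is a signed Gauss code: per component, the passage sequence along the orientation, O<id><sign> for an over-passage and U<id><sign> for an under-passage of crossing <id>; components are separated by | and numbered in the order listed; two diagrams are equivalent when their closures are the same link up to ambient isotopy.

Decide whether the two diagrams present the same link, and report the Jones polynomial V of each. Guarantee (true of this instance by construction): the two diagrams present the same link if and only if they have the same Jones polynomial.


same link: yes
V(D1) = 1  [10 crossings, <D> = A^-6, w = -2]
D2 (bracket A^-6; 10 crossings at w = -2): V = 1
note: from 10 to 10 crossings by R-moves: one link, two diagrams


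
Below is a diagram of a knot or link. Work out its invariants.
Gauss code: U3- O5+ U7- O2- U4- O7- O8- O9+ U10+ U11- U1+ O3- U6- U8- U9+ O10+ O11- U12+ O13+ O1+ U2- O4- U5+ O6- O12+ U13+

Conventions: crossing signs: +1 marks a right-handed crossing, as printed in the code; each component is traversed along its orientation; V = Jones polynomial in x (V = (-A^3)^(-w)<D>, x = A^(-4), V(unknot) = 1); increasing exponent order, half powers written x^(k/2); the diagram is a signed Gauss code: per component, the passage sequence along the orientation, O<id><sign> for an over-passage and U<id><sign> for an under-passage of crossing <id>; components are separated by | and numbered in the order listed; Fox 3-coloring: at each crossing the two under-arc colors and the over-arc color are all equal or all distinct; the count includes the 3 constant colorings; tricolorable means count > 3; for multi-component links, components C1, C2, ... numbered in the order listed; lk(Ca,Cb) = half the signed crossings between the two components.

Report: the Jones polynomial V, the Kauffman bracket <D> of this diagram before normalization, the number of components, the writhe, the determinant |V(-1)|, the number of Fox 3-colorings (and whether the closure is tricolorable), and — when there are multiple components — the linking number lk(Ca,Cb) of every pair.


V = -x^-4 + x^-3 + x^-1
<D> = -A - A^9 + A^13 (w = -1)
1 component over 13 crossings, w = -1
9 Fox colorings among 3^13, |V(-1)| = 3: tricolorable
why: |V(-1)| = 3: so tricolorable, since 3 divides 3


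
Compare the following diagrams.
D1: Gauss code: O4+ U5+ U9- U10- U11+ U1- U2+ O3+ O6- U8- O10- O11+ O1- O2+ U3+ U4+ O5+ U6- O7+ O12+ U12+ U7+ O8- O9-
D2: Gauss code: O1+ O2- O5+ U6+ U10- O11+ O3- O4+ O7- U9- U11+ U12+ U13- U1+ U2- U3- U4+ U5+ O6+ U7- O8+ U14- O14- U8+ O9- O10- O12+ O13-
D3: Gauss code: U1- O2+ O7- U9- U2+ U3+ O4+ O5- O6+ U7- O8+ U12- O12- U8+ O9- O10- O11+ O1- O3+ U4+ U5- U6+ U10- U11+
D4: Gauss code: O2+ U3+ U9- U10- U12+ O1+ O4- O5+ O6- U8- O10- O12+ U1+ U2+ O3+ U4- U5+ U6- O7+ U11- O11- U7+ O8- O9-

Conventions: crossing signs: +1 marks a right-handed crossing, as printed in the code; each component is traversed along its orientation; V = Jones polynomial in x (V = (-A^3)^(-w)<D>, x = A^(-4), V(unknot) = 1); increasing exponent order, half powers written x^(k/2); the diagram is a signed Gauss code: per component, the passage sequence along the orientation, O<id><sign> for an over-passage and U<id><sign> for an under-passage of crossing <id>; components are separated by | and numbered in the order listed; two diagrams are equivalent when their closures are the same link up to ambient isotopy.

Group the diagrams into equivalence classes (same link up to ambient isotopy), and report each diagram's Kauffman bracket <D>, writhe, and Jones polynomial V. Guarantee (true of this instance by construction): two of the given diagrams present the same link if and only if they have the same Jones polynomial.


equivalence classes: {D1, D2, D3, D4}
D1 (bracket A^-2 - A^2 + A^6 - A^10 + A^14; 12 crossings at w = +2): V = x^-2 - x^-1 + 1 - x + x^2
V(D2) = x^-2 - x^-1 + 1 - x + x^2  (w 0, c 14, <D> = A^-8 - A^-4 + 1 - A^4 + A^8)
V(D3) = x^-2 - x^-1 + 1 - x + x^2  [12 crossings, <D> = A^-8 - A^-4 + 1 - A^4 + A^8, w = 0]
D4 (bracket A^-8 - A^-4 + 1 - A^4 + A^8; 12 crossings at w = 0): V = x^-2 - x^-1 + 1 - x + x^2
observation: all 4 diagrams share one V(x), hence one class


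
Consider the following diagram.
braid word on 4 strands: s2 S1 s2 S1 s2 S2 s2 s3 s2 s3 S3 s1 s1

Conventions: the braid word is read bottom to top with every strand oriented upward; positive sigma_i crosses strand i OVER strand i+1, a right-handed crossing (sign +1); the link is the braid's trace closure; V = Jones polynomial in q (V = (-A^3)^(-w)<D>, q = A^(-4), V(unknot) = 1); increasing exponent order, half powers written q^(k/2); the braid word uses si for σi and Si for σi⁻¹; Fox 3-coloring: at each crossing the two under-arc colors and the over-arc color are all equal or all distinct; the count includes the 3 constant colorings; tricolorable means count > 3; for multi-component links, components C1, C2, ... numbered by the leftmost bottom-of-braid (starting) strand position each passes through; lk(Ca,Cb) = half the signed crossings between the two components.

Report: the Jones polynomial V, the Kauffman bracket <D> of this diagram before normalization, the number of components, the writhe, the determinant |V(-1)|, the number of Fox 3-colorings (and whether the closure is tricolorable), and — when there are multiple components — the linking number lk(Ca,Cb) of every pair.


Jones polynomial: V(q) = 2q - 2q^2 + 3q^3 - 3q^4 + 2q^5 - 2q^6 + q^7
<D> = -A^-13 + 2A^-9 - 2A^-5 + 3A^-1 - 3A^3 + 2A^7 - 2A^11; writhe +5
components 1, writhe +5 (13 crossings)
3-colorings: 9 of 3^13, det 15 — tricolorable
note: w = +5 (over 13 crossings) is diagram-only; (-A^3)^(-5) removes it from V
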